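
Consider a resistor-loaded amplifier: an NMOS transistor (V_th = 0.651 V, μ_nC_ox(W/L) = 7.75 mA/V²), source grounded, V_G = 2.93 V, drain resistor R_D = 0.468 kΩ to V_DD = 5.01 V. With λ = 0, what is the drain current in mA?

I_D = 9.39 mA

V_GS = V_G = 2.93 V, so V_ov = 2.93 − 0.651 = 2.28 V.
Assume saturation: I_D = ½ k_n V_ov² = 0.5 × 7.75 × 2.28² = 20.1 mA, giving V_DS = V_DD − I_D R_D = 5.01 − 20.1 × 0.468 = -4.41 V.
But -4.41 V < V_ov = 2.28 V, so the device is actually in triode.
In triode I_D = k_n[V_ov V_DS − ½ V_DS²] and I_D = (V_DD − V_DS)/R_D. Equating: 1.81 V_DS² − 9.266 V_DS + 5.01 = 0, giving V_DS = 0.615 V (the root below V_ov).
I_D = (5.01 − 0.615) / 0.468 = 9.39 mA.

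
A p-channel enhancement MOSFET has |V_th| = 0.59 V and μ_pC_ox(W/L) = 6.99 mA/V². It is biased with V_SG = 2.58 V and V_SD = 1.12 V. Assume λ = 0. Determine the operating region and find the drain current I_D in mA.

V_ov = V_SG − |V_th| = 2.58 − 0.59 = 1.99 V.
Since V_SD = 1.12 V < V_ov = 1.99 V, the device is in the triode region.
I_D = k_p [V_ov · V_SD − ½ V_SD²] = 6.99 × [1.99 × 1.12 − 0.5 × 1.12²] = 11.2 mA.

Triode; I_D = 11.2 mA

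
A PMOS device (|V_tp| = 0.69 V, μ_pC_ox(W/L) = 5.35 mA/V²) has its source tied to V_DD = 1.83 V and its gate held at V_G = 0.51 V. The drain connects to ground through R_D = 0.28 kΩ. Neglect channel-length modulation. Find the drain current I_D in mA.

V_SG = V_DD − V_G = 1.83 − 0.51 = 1.32 V, so V_ov = 1.32 − 0.69 = 0.63 V.
Assume saturation: I_D = ½ k_p V_ov² = 0.5 × 5.35 × 0.63² = 1.06 mA, giving V_SD = V_DD − I_D R_D = 1.83 − 1.06 × 0.28 = 1.53 V.
V_SD = 1.53 V ≥ V_ov = 0.63 V, confirming saturation.

I_D = 1.06 mA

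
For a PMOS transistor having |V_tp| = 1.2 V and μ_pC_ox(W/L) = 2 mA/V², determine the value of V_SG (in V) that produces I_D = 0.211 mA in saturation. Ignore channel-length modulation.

In saturation I_D = ½ k_p (V_SG − |V_tp|)², so V_SG − |V_tp| = √(2 I_D / k_p) = √(2 × 0.211 / 2) = 0.459 V.
V_SG = 1.2 + 0.459 = 1.66 V.

V_SG = 1.66 V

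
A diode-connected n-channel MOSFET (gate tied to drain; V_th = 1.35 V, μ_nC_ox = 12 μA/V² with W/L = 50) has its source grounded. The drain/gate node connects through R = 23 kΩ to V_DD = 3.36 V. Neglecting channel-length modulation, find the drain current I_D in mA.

I_D = 0.0669 mA

With gate tied to drain, V_GS = V_DS ≥ V_GS − V_th, so the device is in saturation.
k_n = μ_nC_ox · (W/L) = 0.6 mA/V².
KCL at the drain: ½ k_n (V_GS − V_th)² = (V_DD − V_GS)/R.
Let x = V_GS − 1.35. Then 6.9 x² + x − 2.01 = 0, giving x = 0.472 V (positive root), so V_GS = 1.82 V.
I_D = (V_DD − V_GS)/R = (3.36 − 1.82) / 23 = 0.0669 mA.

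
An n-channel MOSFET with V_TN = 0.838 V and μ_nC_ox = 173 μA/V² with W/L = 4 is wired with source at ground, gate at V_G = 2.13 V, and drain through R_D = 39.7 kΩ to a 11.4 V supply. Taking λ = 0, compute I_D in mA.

V_GS = V_G = 2.13 V, so V_ov = 2.13 − 0.838 = 1.29 V.
k_n = μ_nC_ox · (W/L) = 0.692 mA/V².
Assume saturation: I_D = ½ k_n V_ov² = 0.5 × 0.692 × 1.29² = 0.578 mA, giving V_DS = V_DD − I_D R_D = 11.4 − 0.578 × 39.7 = -11.5 V.
But -11.5 V < V_ov = 1.29 V, so the device is actually in triode.
In triode I_D = k_n[V_ov V_DS − ½ V_DS²] and I_D = (V_DD − V_DS)/R_D. Equating: 13.7 V_DS² − 36.49 V_DS + 11.4 = 0, giving V_DS = 0.362 V (the root below V_ov).
I_D = (11.4 − 0.362) / 39.7 = 0.278 mA.

I_D = 0.278 mA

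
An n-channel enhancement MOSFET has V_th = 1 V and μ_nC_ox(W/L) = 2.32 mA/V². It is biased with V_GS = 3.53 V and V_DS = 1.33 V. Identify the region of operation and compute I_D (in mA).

V_ov = V_GS − V_th = 3.53 − 1 = 2.53 V.
Since V_DS = 1.33 V < V_ov = 2.53 V, the device is in the triode region.
I_D = k_n [V_ov · V_DS − ½ V_DS²] = 2.32 × [2.53 × 1.33 − 0.5 × 1.33²] = 5.75 mA.

Triode; I_D = 5.75 mA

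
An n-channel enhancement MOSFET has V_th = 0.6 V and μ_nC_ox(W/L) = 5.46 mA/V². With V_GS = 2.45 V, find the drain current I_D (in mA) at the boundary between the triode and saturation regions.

At the boundary V_DS = V_ov = V_GS − V_th = 2.45 − 0.6 = 1.85 V.
I_D = ½ k_n V_ov² = 0.5 × 5.46 × 1.85² = 9.34 mA.

I_D = 9.34 mA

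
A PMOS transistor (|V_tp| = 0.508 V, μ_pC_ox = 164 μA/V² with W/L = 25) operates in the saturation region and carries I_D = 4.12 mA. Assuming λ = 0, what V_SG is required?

V_SG = 1.93 V

k_p = μ_pC_ox · (W/L) = 4.1 mA/V².
In saturation I_D = ½ k_p (V_SG − |V_tp|)², so V_SG − |V_tp| = √(2 I_D / k_p) = √(2 × 4.12 / 4.1) = 1.42 V.
V_SG = 0.508 + 1.42 = 1.93 V.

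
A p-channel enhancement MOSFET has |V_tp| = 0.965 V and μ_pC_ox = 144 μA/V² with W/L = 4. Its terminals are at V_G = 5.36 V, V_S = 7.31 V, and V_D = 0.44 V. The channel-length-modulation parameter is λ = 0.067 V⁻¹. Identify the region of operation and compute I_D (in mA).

V_SG = V_S − V_G = 7.31 − 5.36 = 1.95 V; V_SD = V_S − V_D = 7.31 − 0.44 = 6.87 V.
k_p = μ_pC_ox · (W/L) = 0.576 mA/V².
V_ov = V_SG − |V_tp| = 1.95 − 0.965 = 0.985 V.
Since V_SD = 6.87 V ≥ V_ov = 0.985 V, the device is in saturation.
I_D = ½ k_p V_ov² (1 + λ V_SD) = 0.5 × 0.576 × 0.985² × (1 + 0.067 × 6.87) = 0.408 mA.

Saturation; I_D = 0.408 mA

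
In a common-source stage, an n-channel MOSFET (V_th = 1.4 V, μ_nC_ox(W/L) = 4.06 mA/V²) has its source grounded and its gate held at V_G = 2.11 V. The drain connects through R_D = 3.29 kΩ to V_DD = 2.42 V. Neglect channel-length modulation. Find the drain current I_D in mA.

I_D = 0.650 mA

V_GS = V_G = 2.11 V, so V_ov = 2.11 − 1.4 = 0.71 V.
Assume saturation: I_D = ½ k_n V_ov² = 0.5 × 4.06 × 0.71² = 1.02 mA, giving V_DS = V_DD − I_D R_D = 2.42 − 1.02 × 3.29 = -0.947 V.
But -0.947 V < V_ov = 0.71 V, so the device is actually in triode.
In triode I_D = k_n[V_ov V_DS − ½ V_DS²] and I_D = (V_DD − V_DS)/R_D. Equating: 6.68 V_DS² − 10.48 V_DS + 2.42 = 0, giving V_DS = 0.281 V (the root below V_ov).
I_D = (2.42 − 0.281) / 3.29 = 0.65 mA.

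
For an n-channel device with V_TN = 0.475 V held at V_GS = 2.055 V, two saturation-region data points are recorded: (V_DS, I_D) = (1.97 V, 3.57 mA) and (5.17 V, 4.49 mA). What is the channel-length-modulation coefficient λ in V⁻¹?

With V_GS fixed, I_D ∝ (1 + λ V_DS) in saturation, so I_D2/I_D1 = (1 + λ V_DS2)/(1 + λ V_DS1).
4.49/3.57 = 1.258 = (1 + 5.17 λ)/(1 + 1.97 λ).
Solving: λ (I_D1 V_DS2 − I_D2 V_DS1) = I_D2 − I_D1, so λ = (4.49 − 3.57) / (3.57 × 5.17 − 4.49 × 1.97) = 0.92 / 9.61 = 0.0957 V⁻¹.

λ = 0.0957 V⁻¹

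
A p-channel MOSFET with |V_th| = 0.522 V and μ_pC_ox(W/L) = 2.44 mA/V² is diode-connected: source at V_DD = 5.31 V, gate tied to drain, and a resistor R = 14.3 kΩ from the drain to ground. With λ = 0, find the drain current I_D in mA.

With gate tied to drain, V_SG = V_SD ≥ V_SG − |V_th|, so the device is in saturation.
KCL at the drain: ½ k_p (V_SG − |V_th|)² = (V_DD − V_SG)/R.
Let x = V_SG − 0.522. Then 17.4 x² + x − 4.788 = 0, giving x = 0.496 V (positive root), so V_SG = 1.02 V.
I_D = (V_DD − V_SG)/R = (5.31 − 1.02) / 14.3 = 0.3 mA.

I_D = 0.300 mA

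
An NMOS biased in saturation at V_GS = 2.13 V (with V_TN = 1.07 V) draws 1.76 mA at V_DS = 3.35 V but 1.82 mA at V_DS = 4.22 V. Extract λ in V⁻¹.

λ = 0.0451 V⁻¹

With V_GS fixed, I_D ∝ (1 + λ V_DS) in saturation, so I_D2/I_D1 = (1 + λ V_DS2)/(1 + λ V_DS1).
1.82/1.76 = 1.034 = (1 + 4.22 λ)/(1 + 3.35 λ).
Solving: λ (I_D1 V_DS2 − I_D2 V_DS1) = I_D2 − I_D1, so λ = (1.82 − 1.76) / (1.76 × 4.22 − 1.82 × 3.35) = 0.06 / 1.33 = 0.0451 V⁻¹.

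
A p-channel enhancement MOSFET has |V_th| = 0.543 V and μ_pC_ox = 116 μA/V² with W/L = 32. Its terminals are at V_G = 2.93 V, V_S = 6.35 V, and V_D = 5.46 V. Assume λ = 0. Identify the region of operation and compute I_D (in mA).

Triode; I_D = 8.03 mA

V_SG = V_S − V_G = 6.35 − 2.93 = 3.42 V; V_SD = V_S − V_D = 6.35 − 5.46 = 0.89 V.
k_p = μ_pC_ox · (W/L) = 3.712 mA/V².
V_ov = V_SG − |V_th| = 3.42 − 0.543 = 2.88 V.
Since V_SD = 0.89 V < V_ov = 2.88 V, the device is in the triode region.
I_D = k_p [V_ov · V_SD − ½ V_SD²] = 3.712 × [2.88 × 0.89 − 0.5 × 0.89²] = 8.03 mA.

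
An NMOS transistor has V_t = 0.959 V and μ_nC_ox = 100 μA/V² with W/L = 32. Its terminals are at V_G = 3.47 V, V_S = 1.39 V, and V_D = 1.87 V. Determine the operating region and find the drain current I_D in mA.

Triode; I_D = 1.35 mA

V_GS = V_G − V_S = 3.47 − 1.39 = 2.08 V; V_DS = V_D − V_S = 1.87 − 1.39 = 0.48 V.
k_n = μ_nC_ox · (W/L) = 3.2 mA/V².
V_ov = V_GS − V_t = 2.08 − 0.959 = 1.12 V.
Since V_DS = 0.48 V < V_ov = 1.12 V, the device is in the triode region.
I_D = k_n [V_ov · V_DS − ½ V_DS²] = 3.2 × [1.12 × 0.48 − 0.5 × 0.48²] = 1.35 mA.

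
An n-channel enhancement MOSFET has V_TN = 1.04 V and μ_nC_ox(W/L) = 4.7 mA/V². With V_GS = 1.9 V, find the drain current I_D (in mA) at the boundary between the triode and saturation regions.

I_D = 1.74 mA

At the boundary V_DS = V_ov = V_GS − V_TN = 1.9 − 1.04 = 0.86 V.
I_D = ½ k_n V_ov² = 0.5 × 4.7 × 0.86² = 1.74 mA.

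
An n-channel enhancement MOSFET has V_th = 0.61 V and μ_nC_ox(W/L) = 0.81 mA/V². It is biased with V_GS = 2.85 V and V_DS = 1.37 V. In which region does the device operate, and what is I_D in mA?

Triode; I_D = 1.73 mA

V_ov = V_GS − V_th = 2.85 − 0.61 = 2.24 V.
Since V_DS = 1.37 V < V_ov = 2.24 V, the device is in the triode region.
I_D = k_n [V_ov · V_DS − ½ V_DS²] = 0.81 × [2.24 × 1.37 − 0.5 × 1.37²] = 1.73 mA.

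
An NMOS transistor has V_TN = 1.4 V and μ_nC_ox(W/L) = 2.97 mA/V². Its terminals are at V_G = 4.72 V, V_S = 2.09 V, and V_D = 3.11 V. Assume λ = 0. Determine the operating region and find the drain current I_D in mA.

Triode; I_D = 2.18 mA

V_GS = V_G − V_S = 4.72 − 2.09 = 2.63 V; V_DS = V_D − V_S = 3.11 − 2.09 = 1.02 V.
V_ov = V_GS − V_TN = 2.63 − 1.4 = 1.23 V.
Since V_DS = 1.02 V < V_ov = 1.23 V, the device is in the triode region.
I_D = k_n [V_ov · V_DS − ½ V_DS²] = 2.97 × [1.23 × 1.02 − 0.5 × 1.02²] = 2.18 mA.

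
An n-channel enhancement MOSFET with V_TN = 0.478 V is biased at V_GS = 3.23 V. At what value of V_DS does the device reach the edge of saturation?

The boundary between triode and saturation is V_DS = V_GS − V_TN = V_ov.
V_ov = 3.23 − 0.478 = 2.75 V.

V_DS,sat = 2.75 V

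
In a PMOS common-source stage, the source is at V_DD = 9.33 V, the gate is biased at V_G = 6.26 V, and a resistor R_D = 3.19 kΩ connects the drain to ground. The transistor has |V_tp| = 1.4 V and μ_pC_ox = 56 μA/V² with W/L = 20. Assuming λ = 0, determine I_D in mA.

I_D = 1.56 mA

V_SG = V_DD − V_G = 9.33 − 6.26 = 3.07 V, so V_ov = 3.07 − 1.4 = 1.67 V.
k_p = μ_pC_ox · (W/L) = 1.12 mA/V².
Assume saturation: I_D = ½ k_p V_ov² = 0.5 × 1.12 × 1.67² = 1.56 mA, giving V_SD = V_DD − I_D R_D = 9.33 − 1.56 × 3.19 = 4.35 V.
V_SD = 4.35 V ≥ V_ov = 1.67 V, confirming saturation.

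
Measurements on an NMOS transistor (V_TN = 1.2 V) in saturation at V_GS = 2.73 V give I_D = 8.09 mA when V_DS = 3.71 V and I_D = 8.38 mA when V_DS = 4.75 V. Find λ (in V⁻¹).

λ = 0.0395 V⁻¹

With V_GS fixed, I_D ∝ (1 + λ V_DS) in saturation, so I_D2/I_D1 = (1 + λ V_DS2)/(1 + λ V_DS1).
8.38/8.09 = 1.036 = (1 + 4.75 λ)/(1 + 3.71 λ).
Solving: λ (I_D1 V_DS2 − I_D2 V_DS1) = I_D2 − I_D1, so λ = (8.38 − 8.09) / (8.09 × 4.75 − 8.38 × 3.71) = 0.29 / 7.34 = 0.0395 V⁻¹.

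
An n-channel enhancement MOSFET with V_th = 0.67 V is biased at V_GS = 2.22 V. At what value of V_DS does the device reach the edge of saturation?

V_DS,sat = 1.55 V

The boundary between triode and saturation is V_DS = V_GS − V_th = V_ov.
V_ov = 2.22 − 0.67 = 1.55 V.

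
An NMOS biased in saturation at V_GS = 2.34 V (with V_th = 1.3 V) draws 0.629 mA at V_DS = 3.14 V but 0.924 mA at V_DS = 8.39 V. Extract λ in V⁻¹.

With V_GS fixed, I_D ∝ (1 + λ V_DS) in saturation, so I_D2/I_D1 = (1 + λ V_DS2)/(1 + λ V_DS1).
0.924/0.629 = 1.469 = (1 + 8.39 λ)/(1 + 3.14 λ).
Solving: λ (I_D1 V_DS2 − I_D2 V_DS1) = I_D2 − I_D1, so λ = (0.924 − 0.629) / (0.629 × 8.39 − 0.924 × 3.14) = 0.295 / 2.38 = 0.124 V⁻¹.

λ = 0.124 V⁻¹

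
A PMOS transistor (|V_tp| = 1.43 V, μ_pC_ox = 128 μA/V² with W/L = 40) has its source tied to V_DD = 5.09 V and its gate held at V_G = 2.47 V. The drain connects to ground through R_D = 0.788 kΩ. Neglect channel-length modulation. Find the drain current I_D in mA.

V_SG = V_DD − V_G = 5.09 − 2.47 = 2.62 V, so V_ov = 2.62 − 1.43 = 1.19 V.
k_p = μ_pC_ox · (W/L) = 5.12 mA/V².
Assume saturation: I_D = ½ k_p V_ov² = 0.5 × 5.12 × 1.19² = 3.63 mA, giving V_SD = V_DD − I_D R_D = 5.09 − 3.63 × 0.788 = 2.23 V.
V_SD = 2.23 V ≥ V_ov = 1.19 V, confirming saturation.

I_D = 3.63 mA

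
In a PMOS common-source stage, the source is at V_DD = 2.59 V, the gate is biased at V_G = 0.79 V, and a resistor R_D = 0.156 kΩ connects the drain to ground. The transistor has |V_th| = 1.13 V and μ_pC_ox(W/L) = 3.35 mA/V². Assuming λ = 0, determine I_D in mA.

V_SG = V_DD − V_G = 2.59 − 0.79 = 1.8 V, so V_ov = 1.8 − 1.13 = 0.67 V.
Assume saturation: I_D = ½ k_p V_ov² = 0.5 × 3.35 × 0.67² = 0.752 mA, giving V_SD = V_DD − I_D R_D = 2.59 − 0.752 × 0.156 = 2.47 V.
V_SD = 2.47 V ≥ V_ov = 0.67 V, confirming saturation.

I_D = 0.752 mA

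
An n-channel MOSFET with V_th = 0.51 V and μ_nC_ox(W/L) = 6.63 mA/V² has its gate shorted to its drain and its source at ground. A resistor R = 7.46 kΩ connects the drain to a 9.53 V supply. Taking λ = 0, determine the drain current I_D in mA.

With gate tied to drain, V_GS = V_DS ≥ V_GS − V_th, so the device is in saturation.
KCL at the drain: ½ k_n (V_GS − V_th)² = (V_DD − V_GS)/R.
Let x = V_GS − 0.51. Then 24.7 x² + x − 9.02 = 0, giving x = 0.584 V (positive root), so V_GS = 1.09 V.
I_D = (V_DD − V_GS)/R = (9.53 − 1.09) / 7.46 = 1.13 mA.

I_D = 1.13 mA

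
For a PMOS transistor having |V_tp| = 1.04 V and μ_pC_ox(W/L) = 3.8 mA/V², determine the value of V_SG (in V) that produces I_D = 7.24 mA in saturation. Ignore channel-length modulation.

V_SG = 2.99 V

In saturation I_D = ½ k_p (V_SG − |V_tp|)², so V_SG − |V_tp| = √(2 I_D / k_p) = √(2 × 7.24 / 3.8) = 1.95 V.
V_SG = 1.04 + 1.95 = 2.99 V.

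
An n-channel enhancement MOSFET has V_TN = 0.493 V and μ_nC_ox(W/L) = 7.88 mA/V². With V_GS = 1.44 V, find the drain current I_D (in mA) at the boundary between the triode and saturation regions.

At the boundary V_DS = V_ov = V_GS − V_TN = 1.44 − 0.493 = 0.947 V.
I_D = ½ k_n V_ov² = 0.5 × 7.88 × 0.947² = 3.53 mA.

I_D = 3.53 mA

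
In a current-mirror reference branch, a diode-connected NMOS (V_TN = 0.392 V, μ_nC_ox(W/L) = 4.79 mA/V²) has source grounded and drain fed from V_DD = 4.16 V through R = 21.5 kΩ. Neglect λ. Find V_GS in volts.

V_GS = 0.653 V

With gate tied to drain, V_GS = V_DS ≥ V_GS − V_TN, so the device is in saturation.
KCL at the drain: ½ k_n (V_GS − V_TN)² = (V_DD − V_GS)/R.
Let x = V_GS − 0.392. Then 51.5 x² + x − 3.768 = 0, giving x = 0.261 V (positive root), so V_GS = 0.653 V.
I_D = (V_DD − V_GS)/R = (4.16 − 0.653) / 21.5 = 0.163 mA.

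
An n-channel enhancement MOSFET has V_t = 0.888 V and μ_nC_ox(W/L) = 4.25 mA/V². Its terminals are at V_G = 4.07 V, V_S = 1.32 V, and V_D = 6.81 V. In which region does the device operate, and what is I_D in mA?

Saturation; I_D = 7.37 mA

V_GS = V_G − V_S = 4.07 − 1.32 = 2.75 V; V_DS = V_D − V_S = 6.81 − 1.32 = 5.49 V.
V_ov = V_GS − V_t = 2.75 − 0.888 = 1.86 V.
Since V_DS = 5.49 V ≥ V_ov = 1.86 V, the device is in saturation.
I_D = ½ k_n V_ov² = 0.5 × 4.25 × 1.86² = 7.37 mA.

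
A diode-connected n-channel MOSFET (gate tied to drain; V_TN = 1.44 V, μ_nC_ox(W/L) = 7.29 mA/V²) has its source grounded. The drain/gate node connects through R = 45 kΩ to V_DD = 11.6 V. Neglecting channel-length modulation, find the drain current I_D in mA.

I_D = 0.220 mA

With gate tied to drain, V_GS = V_DS ≥ V_GS − V_TN, so the device is in saturation.
KCL at the drain: ½ k_n (V_GS − V_TN)² = (V_DD − V_GS)/R.
Let x = V_GS − 1.44. Then 164 x² + x − 10.16 = 0, giving x = 0.246 V (positive root), so V_GS = 1.69 V.
I_D = (V_DD − V_GS)/R = (11.6 − 1.69) / 45 = 0.22 mA.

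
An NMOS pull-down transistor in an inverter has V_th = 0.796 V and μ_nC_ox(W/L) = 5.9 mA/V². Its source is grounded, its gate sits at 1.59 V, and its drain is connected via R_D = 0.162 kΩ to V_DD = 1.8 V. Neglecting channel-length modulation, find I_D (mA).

V_GS = V_G = 1.59 V, so V_ov = 1.59 − 0.796 = 0.794 V.
Assume saturation: I_D = ½ k_n V_ov² = 0.5 × 5.9 × 0.794² = 1.86 mA, giving V_DS = V_DD − I_D R_D = 1.8 − 1.86 × 0.162 = 1.5 V.
V_DS = 1.5 V ≥ V_ov = 0.794 V, confirming saturation.

I_D = 1.86 mA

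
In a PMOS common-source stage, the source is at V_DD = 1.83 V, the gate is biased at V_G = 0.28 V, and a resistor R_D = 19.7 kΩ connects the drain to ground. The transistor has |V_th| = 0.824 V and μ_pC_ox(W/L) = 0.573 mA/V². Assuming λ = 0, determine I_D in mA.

I_D = 0.0811 mA

V_SG = V_DD − V_G = 1.83 − 0.28 = 1.55 V, so V_ov = 1.55 − 0.824 = 0.726 V.
Assume saturation: I_D = ½ k_p V_ov² = 0.5 × 0.573 × 0.726² = 0.151 mA, giving V_SD = V_DD − I_D R_D = 1.83 − 0.151 × 19.7 = -1.14 V.
But -1.14 V < V_ov = 0.726 V, so the device is actually in triode.
In triode I_D = k_p[V_ov V_SD − ½ V_SD²] and I_D = (V_DD − V_SD)/R_D. Equating: 5.64 V_SD² − 9.195 V_SD + 1.83 = 0, giving V_SD = 0.232 V (the root below V_ov).
I_D = (1.83 − 0.232) / 19.7 = 0.0811 mA.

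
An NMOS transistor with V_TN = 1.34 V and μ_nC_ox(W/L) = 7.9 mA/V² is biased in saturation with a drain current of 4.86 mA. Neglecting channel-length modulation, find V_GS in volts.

In saturation I_D = ½ k_n (V_GS − V_TN)², so V_GS − V_TN = √(2 I_D / k_n) = √(2 × 4.86 / 7.9) = 1.11 V.
V_GS = 1.34 + 1.11 = 2.45 V.

V_GS = 2.45 V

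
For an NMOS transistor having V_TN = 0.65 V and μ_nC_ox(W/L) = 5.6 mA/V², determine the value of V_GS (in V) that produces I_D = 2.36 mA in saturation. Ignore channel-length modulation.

In saturation I_D = ½ k_n (V_GS − V_TN)², so V_GS − V_TN = √(2 I_D / k_n) = √(2 × 2.36 / 5.6) = 0.918 V.
V_GS = 0.65 + 0.918 = 1.57 V.

V_GS = 1.57 V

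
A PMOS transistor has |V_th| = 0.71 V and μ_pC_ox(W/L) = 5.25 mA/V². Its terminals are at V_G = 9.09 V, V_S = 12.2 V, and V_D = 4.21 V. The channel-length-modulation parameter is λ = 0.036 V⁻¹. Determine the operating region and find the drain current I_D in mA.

Saturation; I_D = 19.5 mA

V_SG = V_S − V_G = 12.2 − 9.09 = 3.11 V; V_SD = V_S − V_D = 12.2 − 4.21 = 7.99 V.
V_ov = V_SG − |V_th| = 3.11 − 0.71 = 2.4 V.
Since V_SD = 7.99 V ≥ V_ov = 2.4 V, the device is in saturation.
I_D = ½ k_p V_ov² (1 + λ V_SD) = 0.5 × 5.25 × 2.4² × (1 + 0.036 × 7.99) = 19.5 mA.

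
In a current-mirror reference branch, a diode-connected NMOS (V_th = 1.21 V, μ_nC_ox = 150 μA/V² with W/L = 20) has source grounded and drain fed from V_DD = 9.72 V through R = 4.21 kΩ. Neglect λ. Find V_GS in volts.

With gate tied to drain, V_GS = V_DS ≥ V_GS − V_th, so the device is in saturation.
k_n = μ_nC_ox · (W/L) = 3 mA/V².
KCL at the drain: ½ k_n (V_GS − V_th)² = (V_DD − V_GS)/R.
Let x = V_GS − 1.21. Then 6.31 x² + x − 8.51 = 0, giving x = 1.08 V (positive root), so V_GS = 2.29 V.
I_D = (V_DD − V_GS)/R = (9.72 − 2.29) / 4.21 = 1.76 mA.

V_GS = 2.29 V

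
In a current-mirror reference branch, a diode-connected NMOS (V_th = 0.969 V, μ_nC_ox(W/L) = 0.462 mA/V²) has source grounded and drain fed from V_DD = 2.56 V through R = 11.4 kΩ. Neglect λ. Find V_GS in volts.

With gate tied to drain, V_GS = V_DS ≥ V_GS − V_th, so the device is in saturation.
KCL at the drain: ½ k_n (V_GS − V_th)² = (V_DD − V_GS)/R.
Let x = V_GS − 0.969. Then 2.63 x² + x − 1.591 = 0, giving x = 0.61 V (positive root), so V_GS = 1.58 V.
I_D = (V_DD − V_GS)/R = (2.56 − 1.58) / 11.4 = 0.086 mA.

V_GS = 1.58 V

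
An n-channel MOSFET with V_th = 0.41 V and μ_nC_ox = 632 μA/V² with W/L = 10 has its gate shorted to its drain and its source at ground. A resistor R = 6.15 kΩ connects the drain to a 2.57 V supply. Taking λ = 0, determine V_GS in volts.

With gate tied to drain, V_GS = V_DS ≥ V_GS − V_th, so the device is in saturation.
k_n = μ_nC_ox · (W/L) = 6.32 mA/V².
KCL at the drain: ½ k_n (V_GS − V_th)² = (V_DD − V_GS)/R.
Let x = V_GS − 0.41. Then 19.4 x² + x − 2.16 = 0, giving x = 0.309 V (positive root), so V_GS = 0.719 V.
I_D = (V_DD − V_GS)/R = (2.57 − 0.719) / 6.15 = 0.301 mA.

V_GS = 0.719 V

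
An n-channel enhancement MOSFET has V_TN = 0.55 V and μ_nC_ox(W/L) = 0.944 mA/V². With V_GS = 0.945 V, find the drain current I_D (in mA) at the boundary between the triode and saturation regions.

At the boundary V_DS = V_ov = V_GS − V_TN = 0.945 − 0.55 = 0.395 V.
I_D = ½ k_n V_ov² = 0.5 × 0.944 × 0.395² = 0.0736 mA.

I_D = 0.0736 mA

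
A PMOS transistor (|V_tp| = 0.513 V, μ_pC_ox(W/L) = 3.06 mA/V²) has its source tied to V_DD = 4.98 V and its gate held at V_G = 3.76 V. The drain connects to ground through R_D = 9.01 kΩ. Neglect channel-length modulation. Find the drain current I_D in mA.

I_D = 0.519 mA

V_SG = V_DD − V_G = 4.98 − 3.76 = 1.22 V, so V_ov = 1.22 − 0.513 = 0.707 V.
Assume saturation: I_D = ½ k_p V_ov² = 0.5 × 3.06 × 0.707² = 0.765 mA, giving V_SD = V_DD − I_D R_D = 4.98 − 0.765 × 9.01 = -1.91 V.
But -1.91 V < V_ov = 0.707 V, so the device is actually in triode.
In triode I_D = k_p[V_ov V_SD − ½ V_SD²] and I_D = (V_DD − V_SD)/R_D. Equating: 13.8 V_SD² − 20.49 V_SD + 4.98 = 0, giving V_SD = 0.306 V (the root below V_ov).
I_D = (4.98 − 0.306) / 9.01 = 0.519 mA.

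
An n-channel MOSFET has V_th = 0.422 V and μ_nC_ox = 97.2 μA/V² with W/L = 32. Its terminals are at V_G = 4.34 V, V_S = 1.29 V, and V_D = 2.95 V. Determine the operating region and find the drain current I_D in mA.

V_GS = V_G − V_S = 4.34 − 1.29 = 3.05 V; V_DS = V_D − V_S = 2.95 − 1.29 = 1.66 V.
k_n = μ_nC_ox · (W/L) = 3.11 mA/V².
V_ov = V_GS − V_th = 3.05 − 0.422 = 2.63 V.
Since V_DS = 1.66 V < V_ov = 2.63 V, the device is in the triode region.
I_D = k_n [V_ov · V_DS − ½ V_DS²] = 3.11 × [2.63 × 1.66 − 0.5 × 1.66²] = 9.28 mA.

Triode; I_D = 9.28 mA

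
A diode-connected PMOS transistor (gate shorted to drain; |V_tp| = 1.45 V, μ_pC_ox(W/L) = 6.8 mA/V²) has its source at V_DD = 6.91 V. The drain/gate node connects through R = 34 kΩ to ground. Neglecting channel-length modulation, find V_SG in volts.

With gate tied to drain, V_SG = V_SD ≥ V_SG − |V_tp|, so the device is in saturation.
KCL at the drain: ½ k_p (V_SG − |V_tp|)² = (V_DD − V_SG)/R.
Let x = V_SG − 1.45. Then 116 x² + x − 5.46 = 0, giving x = 0.213 V (positive root), so V_SG = 1.66 V.
I_D = (V_DD − V_SG)/R = (6.91 − 1.66) / 34 = 0.154 mA.

V_SG = 1.66 V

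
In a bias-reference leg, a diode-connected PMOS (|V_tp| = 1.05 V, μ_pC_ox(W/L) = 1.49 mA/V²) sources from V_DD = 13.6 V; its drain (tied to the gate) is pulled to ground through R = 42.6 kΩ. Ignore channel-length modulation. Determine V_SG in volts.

V_SG = 1.66 V

With gate tied to drain, V_SG = V_SD ≥ V_SG − |V_tp|, so the device is in saturation.
KCL at the drain: ½ k_p (V_SG − |V_tp|)² = (V_DD − V_SG)/R.
Let x = V_SG − 1.05. Then 31.7 x² + x − 12.55 = 0, giving x = 0.613 V (positive root), so V_SG = 1.66 V.
I_D = (V_DD − V_SG)/R = (13.6 − 1.66) / 42.6 = 0.28 mA.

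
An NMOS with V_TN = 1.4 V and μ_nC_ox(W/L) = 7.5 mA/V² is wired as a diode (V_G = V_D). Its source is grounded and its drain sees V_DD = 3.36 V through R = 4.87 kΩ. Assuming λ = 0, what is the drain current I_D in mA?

With gate tied to drain, V_GS = V_DS ≥ V_GS − V_TN, so the device is in saturation.
KCL at the drain: ½ k_n (V_GS − V_TN)² = (V_DD − V_GS)/R.
Let x = V_GS − 1.4. Then 18.3 x² + x − 1.96 = 0, giving x = 0.301 V (positive root), so V_GS = 1.7 V.
I_D = (V_DD − V_GS)/R = (3.36 − 1.7) / 4.87 = 0.341 mA.

I_D = 0.341 mA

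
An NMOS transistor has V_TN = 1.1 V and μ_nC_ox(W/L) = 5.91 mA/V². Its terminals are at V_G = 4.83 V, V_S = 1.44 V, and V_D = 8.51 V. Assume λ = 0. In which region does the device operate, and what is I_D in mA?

V_GS = V_G − V_S = 4.83 − 1.44 = 3.39 V; V_DS = V_D − V_S = 8.51 − 1.44 = 7.07 V.
V_ov = V_GS − V_TN = 3.39 − 1.1 = 2.29 V.
Since V_DS = 7.07 V ≥ V_ov = 2.29 V, the device is in saturation.
I_D = ½ k_n V_ov² = 0.5 × 5.91 × 2.29² = 15.5 mA.

Saturation; I_D = 15.5 mA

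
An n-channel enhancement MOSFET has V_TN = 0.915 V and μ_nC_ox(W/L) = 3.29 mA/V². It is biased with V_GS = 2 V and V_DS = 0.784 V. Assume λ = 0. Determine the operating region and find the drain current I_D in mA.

V_ov = V_GS − V_TN = 2 − 0.915 = 1.08 V.
Since V_DS = 0.784 V < V_ov = 1.08 V, the device is in the triode region.
I_D = k_n [V_ov · V_DS − ½ V_DS²] = 3.29 × [1.08 × 0.784 − 0.5 × 0.784²] = 1.79 mA.

Triode; I_D = 1.79 mA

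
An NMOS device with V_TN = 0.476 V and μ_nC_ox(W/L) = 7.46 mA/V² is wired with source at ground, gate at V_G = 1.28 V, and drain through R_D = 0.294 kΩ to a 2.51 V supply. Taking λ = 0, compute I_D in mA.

V_GS = V_G = 1.28 V, so V_ov = 1.28 − 0.476 = 0.804 V.
Assume saturation: I_D = ½ k_n V_ov² = 0.5 × 7.46 × 0.804² = 2.41 mA, giving V_DS = V_DD − I_D R_D = 2.51 − 2.41 × 0.294 = 1.8 V.
V_DS = 1.8 V ≥ V_ov = 0.804 V, confirming saturation.

I_D = 2.41 mA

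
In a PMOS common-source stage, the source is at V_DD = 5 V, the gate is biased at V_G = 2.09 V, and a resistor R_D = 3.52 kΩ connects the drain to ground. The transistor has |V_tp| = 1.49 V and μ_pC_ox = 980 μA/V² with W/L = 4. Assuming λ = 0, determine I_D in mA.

V_SG = V_DD − V_G = 5 − 2.09 = 2.91 V, so V_ov = 2.91 − 1.49 = 1.42 V.
k_p = μ_pC_ox · (W/L) = 3.92 mA/V².
Assume saturation: I_D = ½ k_p V_ov² = 0.5 × 3.92 × 1.42² = 3.95 mA, giving V_SD = V_DD − I_D R_D = 5 − 3.95 × 3.52 = -8.91 V.
But -8.91 V < V_ov = 1.42 V, so the device is actually in triode.
In triode I_D = k_p[V_ov V_SD − ½ V_SD²] and I_D = (V_DD − V_SD)/R_D. Equating: 6.9 V_SD² − 20.59 V_SD + 5 = 0, giving V_SD = 0.267 V (the root below V_ov).
I_D = (5 − 0.267) / 3.52 = 1.34 mA.

I_D = 1.34 mA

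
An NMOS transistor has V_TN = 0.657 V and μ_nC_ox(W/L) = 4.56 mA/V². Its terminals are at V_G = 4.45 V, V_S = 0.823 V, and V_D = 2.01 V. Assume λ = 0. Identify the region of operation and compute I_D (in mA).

Triode; I_D = 12.9 mA

V_GS = V_G − V_S = 4.45 − 0.823 = 3.63 V; V_DS = V_D − V_S = 2.01 − 0.823 = 1.19 V.
V_ov = V_GS − V_TN = 3.63 − 0.657 = 2.97 V.
Since V_DS = 1.19 V < V_ov = 2.97 V, the device is in the triode region.
I_D = k_n [V_ov · V_DS − ½ V_DS²] = 4.56 × [2.97 × 1.19 − 0.5 × 1.19²] = 12.9 mA.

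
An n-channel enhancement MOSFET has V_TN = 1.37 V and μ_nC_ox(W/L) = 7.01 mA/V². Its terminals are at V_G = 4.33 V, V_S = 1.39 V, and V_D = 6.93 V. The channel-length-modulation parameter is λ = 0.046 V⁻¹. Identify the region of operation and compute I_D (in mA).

V_GS = V_G − V_S = 4.33 − 1.39 = 2.94 V; V_DS = V_D − V_S = 6.93 − 1.39 = 5.54 V.
V_ov = V_GS − V_TN = 2.94 − 1.37 = 1.57 V.
Since V_DS = 5.54 V ≥ V_ov = 1.57 V, the device is in saturation.
I_D = ½ k_n V_ov² (1 + λ V_DS) = 0.5 × 7.01 × 1.57² × (1 + 0.046 × 5.54) = 10.8 mA.

Saturation; I_D = 10.8 mA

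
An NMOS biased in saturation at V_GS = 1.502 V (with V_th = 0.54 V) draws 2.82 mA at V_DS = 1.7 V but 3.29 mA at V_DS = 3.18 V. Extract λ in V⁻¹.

λ = 0.139 V⁻¹

With V_GS fixed, I_D ∝ (1 + λ V_DS) in saturation, so I_D2/I_D1 = (1 + λ V_DS2)/(1 + λ V_DS1).
3.29/2.82 = 1.167 = (1 + 3.18 λ)/(1 + 1.7 λ).
Solving: λ (I_D1 V_DS2 − I_D2 V_DS1) = I_D2 − I_D1, so λ = (3.29 − 2.82) / (2.82 × 3.18 − 3.29 × 1.7) = 0.47 / 3.37 = 0.139 V⁻¹.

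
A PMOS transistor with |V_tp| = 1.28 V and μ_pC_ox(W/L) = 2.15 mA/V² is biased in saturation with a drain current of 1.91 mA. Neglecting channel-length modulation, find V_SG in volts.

In saturation I_D = ½ k_p (V_SG − |V_tp|)², so V_SG − |V_tp| = √(2 I_D / k_p) = √(2 × 1.91 / 2.15) = 1.33 V.
V_SG = 1.28 + 1.33 = 2.61 V.

V_SG = 2.61 V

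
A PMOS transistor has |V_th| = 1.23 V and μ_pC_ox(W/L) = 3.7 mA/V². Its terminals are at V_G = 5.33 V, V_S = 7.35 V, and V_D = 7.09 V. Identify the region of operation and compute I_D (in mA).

Triode; I_D = 0.635 mA

V_SG = V_S − V_G = 7.35 − 5.33 = 2.02 V; V_SD = V_S − V_D = 7.35 − 7.09 = 0.26 V.
V_ov = V_SG − |V_th| = 2.02 − 1.23 = 0.79 V.
Since V_SD = 0.26 V < V_ov = 0.79 V, the device is in the triode region.
I_D = k_p [V_ov · V_SD − ½ V_SD²] = 3.7 × [0.79 × 0.26 − 0.5 × 0.26²] = 0.635 mA.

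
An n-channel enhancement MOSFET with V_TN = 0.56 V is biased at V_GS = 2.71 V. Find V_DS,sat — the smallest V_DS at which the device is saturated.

V_DS,sat = 2.15 V

The boundary between triode and saturation is V_DS = V_GS − V_TN = V_ov.
V_ov = 2.71 − 0.56 = 2.15 V.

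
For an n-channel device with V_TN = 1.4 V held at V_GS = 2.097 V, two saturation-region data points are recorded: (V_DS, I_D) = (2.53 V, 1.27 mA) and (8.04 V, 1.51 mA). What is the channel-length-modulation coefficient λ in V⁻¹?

λ = 0.0376 V⁻¹

With V_GS fixed, I_D ∝ (1 + λ V_DS) in saturation, so I_D2/I_D1 = (1 + λ V_DS2)/(1 + λ V_DS1).
1.51/1.27 = 1.189 = (1 + 8.04 λ)/(1 + 2.53 λ).
Solving: λ (I_D1 V_DS2 − I_D2 V_DS1) = I_D2 − I_D1, so λ = (1.51 − 1.27) / (1.27 × 8.04 − 1.51 × 2.53) = 0.24 / 6.39 = 0.0376 V⁻¹.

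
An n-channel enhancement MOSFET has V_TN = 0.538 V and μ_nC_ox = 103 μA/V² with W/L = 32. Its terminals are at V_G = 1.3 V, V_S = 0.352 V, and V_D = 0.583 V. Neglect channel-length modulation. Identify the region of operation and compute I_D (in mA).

Triode; I_D = 0.224 mA

V_GS = V_G − V_S = 1.3 − 0.352 = 0.948 V; V_DS = V_D − V_S = 0.583 − 0.352 = 0.231 V.
k_n = μ_nC_ox · (W/L) = 3.296 mA/V².
V_ov = V_GS − V_TN = 0.948 − 0.538 = 0.41 V.
Since V_DS = 0.231 V < V_ov = 0.41 V, the device is in the triode region.
I_D = k_n [V_ov · V_DS − ½ V_DS²] = 3.296 × [0.41 × 0.231 − 0.5 × 0.231²] = 0.224 mA.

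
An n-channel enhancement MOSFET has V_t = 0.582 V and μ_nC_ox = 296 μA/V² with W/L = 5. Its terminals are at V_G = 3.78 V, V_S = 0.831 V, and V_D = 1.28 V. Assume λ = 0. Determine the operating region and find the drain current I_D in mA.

V_GS = V_G − V_S = 3.78 − 0.831 = 2.95 V; V_DS = V_D − V_S = 1.28 − 0.831 = 0.449 V.
k_n = μ_nC_ox · (W/L) = 1.48 mA/V².
V_ov = V_GS − V_t = 2.95 − 0.582 = 2.37 V.
Since V_DS = 0.449 V < V_ov = 2.37 V, the device is in the triode region.
I_D = k_n [V_ov · V_DS − ½ V_DS²] = 1.48 × [2.37 × 0.449 − 0.5 × 0.449²] = 1.42 mA.

Triode; I_D = 1.42 mA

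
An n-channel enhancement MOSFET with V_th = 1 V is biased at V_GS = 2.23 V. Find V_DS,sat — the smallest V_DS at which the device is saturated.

V_DS,sat = 1.23 V

The boundary between triode and saturation is V_DS = V_GS − V_th = V_ov.
V_ov = 2.23 − 1 = 1.23 V.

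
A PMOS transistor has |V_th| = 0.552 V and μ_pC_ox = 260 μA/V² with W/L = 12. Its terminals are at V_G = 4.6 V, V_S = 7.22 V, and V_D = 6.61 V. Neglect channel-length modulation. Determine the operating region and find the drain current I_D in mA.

V_SG = V_S − V_G = 7.22 − 4.6 = 2.62 V; V_SD = V_S − V_D = 7.22 − 6.61 = 0.61 V.
k_p = μ_pC_ox · (W/L) = 3.12 mA/V².
V_ov = V_SG − |V_th| = 2.62 − 0.552 = 2.07 V.
Since V_SD = 0.61 V < V_ov = 2.07 V, the device is in the triode region.
I_D = k_p [V_ov · V_SD − ½ V_SD²] = 3.12 × [2.07 × 0.61 − 0.5 × 0.61²] = 3.36 mA.

Triode; I_D = 3.36 mA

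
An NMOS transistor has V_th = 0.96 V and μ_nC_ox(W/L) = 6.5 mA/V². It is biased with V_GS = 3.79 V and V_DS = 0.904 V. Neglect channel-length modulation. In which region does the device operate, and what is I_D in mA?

V_ov = V_GS − V_th = 3.79 − 0.96 = 2.83 V.
Since V_DS = 0.904 V < V_ov = 2.83 V, the device is in the triode region.
I_D = k_n [V_ov · V_DS − ½ V_DS²] = 6.5 × [2.83 × 0.904 − 0.5 × 0.904²] = 14 mA.

Triode; I_D = 14.0 mA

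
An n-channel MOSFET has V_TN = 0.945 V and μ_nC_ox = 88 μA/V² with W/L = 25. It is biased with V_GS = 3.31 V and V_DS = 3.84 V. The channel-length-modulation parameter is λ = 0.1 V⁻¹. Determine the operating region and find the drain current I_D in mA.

Saturation; I_D = 8.52 mA

k_n = μ_nC_ox · (W/L) = 2.2 mA/V².
V_ov = V_GS − V_TN = 3.31 − 0.945 = 2.37 V.
Since V_DS = 3.84 V ≥ V_ov = 2.37 V, the device is in saturation.
I_D = ½ k_n V_ov² (1 + λ V_DS) = 0.5 × 2.2 × 2.37² × (1 + 0.1 × 3.84) = 8.52 mA.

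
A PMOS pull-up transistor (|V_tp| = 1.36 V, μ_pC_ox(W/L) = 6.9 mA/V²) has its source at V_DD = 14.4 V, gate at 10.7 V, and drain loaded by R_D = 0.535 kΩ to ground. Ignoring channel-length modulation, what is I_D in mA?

I_D = 18.9 mA

V_SG = V_DD − V_G = 14.4 − 10.7 = 3.7 V, so V_ov = 3.7 − 1.36 = 2.34 V.
Assume saturation: I_D = ½ k_p V_ov² = 0.5 × 6.9 × 2.34² = 18.9 mA, giving V_SD = V_DD − I_D R_D = 14.4 − 18.9 × 0.535 = 4.29 V.
V_SD = 4.29 V ≥ V_ov = 2.34 V, confirming saturation.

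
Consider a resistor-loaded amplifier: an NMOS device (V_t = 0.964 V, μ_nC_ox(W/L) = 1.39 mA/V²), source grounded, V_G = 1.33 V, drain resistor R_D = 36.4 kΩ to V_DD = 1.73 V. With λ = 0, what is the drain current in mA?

I_D = 0.0447 mA

V_GS = V_G = 1.33 V, so V_ov = 1.33 − 0.964 = 0.366 V.
Assume saturation: I_D = ½ k_n V_ov² = 0.5 × 1.39 × 0.366² = 0.0931 mA, giving V_DS = V_DD − I_D R_D = 1.73 − 0.0931 × 36.4 = -1.66 V.
But -1.66 V < V_ov = 0.366 V, so the device is actually in triode.
In triode I_D = k_n[V_ov V_DS − ½ V_DS²] and I_D = (V_DD − V_DS)/R_D. Equating: 25.3 V_DS² − 19.52 V_DS + 1.73 = 0, giving V_DS = 0.102 V (the root below V_ov).
I_D = (1.73 − 0.102) / 36.4 = 0.0447 mA.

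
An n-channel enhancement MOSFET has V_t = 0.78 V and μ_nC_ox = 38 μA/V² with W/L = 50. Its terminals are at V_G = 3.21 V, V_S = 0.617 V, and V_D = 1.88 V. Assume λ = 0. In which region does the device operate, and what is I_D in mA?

Triode; I_D = 2.84 mA

V_GS = V_G − V_S = 3.21 − 0.617 = 2.59 V; V_DS = V_D − V_S = 1.88 − 0.617 = 1.26 V.
k_n = μ_nC_ox · (W/L) = 1.9 mA/V².
V_ov = V_GS − V_t = 2.59 − 0.78 = 1.81 V.
Since V_DS = 1.26 V < V_ov = 1.81 V, the device is in the triode region.
I_D = k_n [V_ov · V_DS − ½ V_DS²] = 1.9 × [1.81 × 1.26 − 0.5 × 1.26²] = 2.84 mA.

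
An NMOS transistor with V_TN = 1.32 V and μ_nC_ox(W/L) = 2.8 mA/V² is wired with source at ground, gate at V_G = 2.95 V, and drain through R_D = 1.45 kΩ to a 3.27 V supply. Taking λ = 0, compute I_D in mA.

I_D = 1.91 mA

V_GS = V_G = 2.95 V, so V_ov = 2.95 − 1.32 = 1.63 V.
Assume saturation: I_D = ½ k_n V_ov² = 0.5 × 2.8 × 1.63² = 3.72 mA, giving V_DS = V_DD − I_D R_D = 3.27 − 3.72 × 1.45 = -2.12 V.
But -2.12 V < V_ov = 1.63 V, so the device is actually in triode.
In triode I_D = k_n[V_ov V_DS − ½ V_DS²] and I_D = (V_DD − V_DS)/R_D. Equating: 2.03 V_DS² − 7.618 V_DS + 3.27 = 0, giving V_DS = 0.494 V (the root below V_ov).
I_D = (3.27 − 0.494) / 1.45 = 1.91 mA.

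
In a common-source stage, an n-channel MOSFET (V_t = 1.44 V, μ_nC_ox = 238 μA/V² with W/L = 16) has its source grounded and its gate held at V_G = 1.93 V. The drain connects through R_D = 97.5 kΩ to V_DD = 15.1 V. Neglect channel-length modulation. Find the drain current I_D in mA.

V_GS = V_G = 1.93 V, so V_ov = 1.93 − 1.44 = 0.49 V.
k_n = μ_nC_ox · (W/L) = 3.808 mA/V².
Assume saturation: I_D = ½ k_n V_ov² = 0.5 × 3.808 × 0.49² = 0.457 mA, giving V_DS = V_DD − I_D R_D = 15.1 − 0.457 × 97.5 = -29.5 V.
But -29.5 V < V_ov = 0.49 V, so the device is actually in triode.
In triode I_D = k_n[V_ov V_DS − ½ V_DS²] and I_D = (V_DD − V_DS)/R_D. Equating: 186 V_DS² − 182.9 V_DS + 15.1 = 0, giving V_DS = 0.0909 V (the root below V_ov).
I_D = (15.1 − 0.0909) / 97.5 = 0.154 mA.

I_D = 0.154 mA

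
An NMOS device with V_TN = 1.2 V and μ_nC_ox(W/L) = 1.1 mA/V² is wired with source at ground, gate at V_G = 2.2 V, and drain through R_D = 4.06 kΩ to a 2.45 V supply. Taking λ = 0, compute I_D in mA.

I_D = 0.458 mA

V_GS = V_G = 2.2 V, so V_ov = 2.2 − 1.2 = 1 V.
Assume saturation: I_D = ½ k_n V_ov² = 0.5 × 1.1 × 1² = 0.55 mA, giving V_DS = V_DD − I_D R_D = 2.45 − 0.55 × 4.06 = 0.217 V.
But 0.217 V < V_ov = 1 V, so the device is actually in triode.
In triode I_D = k_n[V_ov V_DS − ½ V_DS²] and I_D = (V_DD − V_DS)/R_D. Equating: 2.23 V_DS² − 5.466 V_DS + 2.45 = 0, giving V_DS = 0.591 V (the root below V_ov).
I_D = (2.45 − 0.591) / 4.06 = 0.458 mA.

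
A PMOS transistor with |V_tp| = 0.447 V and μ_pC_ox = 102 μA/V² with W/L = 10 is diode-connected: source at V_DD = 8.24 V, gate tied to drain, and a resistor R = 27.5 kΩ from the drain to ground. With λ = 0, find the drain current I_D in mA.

I_D = 0.258 mA

With gate tied to drain, V_SG = V_SD ≥ V_SG − |V_tp|, so the device is in saturation.
k_p = μ_pC_ox · (W/L) = 1.02 mA/V².
KCL at the drain: ½ k_p (V_SG − |V_tp|)² = (V_DD − V_SG)/R.
Let x = V_SG − 0.447. Then 14 x² + x − 7.793 = 0, giving x = 0.711 V (positive root), so V_SG = 1.16 V.
I_D = (V_DD − V_SG)/R = (8.24 − 1.16) / 27.5 = 0.258 mA.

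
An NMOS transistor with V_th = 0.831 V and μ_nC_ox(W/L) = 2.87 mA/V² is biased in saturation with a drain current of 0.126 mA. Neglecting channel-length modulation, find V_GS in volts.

V_GS = 1.13 V

In saturation I_D = ½ k_n (V_GS − V_th)², so V_GS − V_th = √(2 I_D / k_n) = √(2 × 0.126 / 2.87) = 0.296 V.
V_GS = 0.831 + 0.296 = 1.13 V.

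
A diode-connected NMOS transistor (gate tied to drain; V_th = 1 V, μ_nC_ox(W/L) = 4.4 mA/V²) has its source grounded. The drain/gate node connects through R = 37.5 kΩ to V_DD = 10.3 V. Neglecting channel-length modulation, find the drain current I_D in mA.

I_D = 0.239 mA

With gate tied to drain, V_GS = V_DS ≥ V_GS − V_th, so the device is in saturation.
KCL at the drain: ½ k_n (V_GS − V_th)² = (V_DD − V_GS)/R.
Let x = V_GS − 1. Then 82.5 x² + x − 9.3 = 0, giving x = 0.33 V (positive root), so V_GS = 1.33 V.
I_D = (V_DD − V_GS)/R = (10.3 − 1.33) / 37.5 = 0.239 mA.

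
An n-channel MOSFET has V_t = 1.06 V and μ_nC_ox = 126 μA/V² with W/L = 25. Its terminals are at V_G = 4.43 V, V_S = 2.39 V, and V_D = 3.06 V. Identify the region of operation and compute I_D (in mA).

Triode; I_D = 1.36 mA

V_GS = V_G − V_S = 4.43 − 2.39 = 2.04 V; V_DS = V_D − V_S = 3.06 − 2.39 = 0.67 V.
k_n = μ_nC_ox · (W/L) = 3.15 mA/V².
V_ov = V_GS − V_t = 2.04 − 1.06 = 0.98 V.
Since V_DS = 0.67 V < V_ov = 0.98 V, the device is in the triode region.
I_D = k_n [V_ov · V_DS − ½ V_DS²] = 3.15 × [0.98 × 0.67 − 0.5 × 0.67²] = 1.36 mA.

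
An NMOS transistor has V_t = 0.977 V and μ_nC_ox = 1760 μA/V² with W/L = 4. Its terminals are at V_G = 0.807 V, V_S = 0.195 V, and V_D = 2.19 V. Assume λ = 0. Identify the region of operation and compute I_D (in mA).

V_GS = V_G − V_S = 0.807 − 0.195 = 0.612 V; V_DS = V_D − V_S = 2.19 − 0.195 = 1.99 V.
V_GS = 0.612 V < V_t = 0.977 V, so the transistor is in cutoff.

Cutoff; I_D = 0 mA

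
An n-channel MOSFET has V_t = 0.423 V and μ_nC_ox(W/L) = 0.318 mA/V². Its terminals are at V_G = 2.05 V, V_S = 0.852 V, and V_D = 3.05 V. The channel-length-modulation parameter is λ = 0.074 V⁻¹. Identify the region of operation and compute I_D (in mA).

Saturation; I_D = 0.111 mA

V_GS = V_G − V_S = 2.05 − 0.852 = 1.2 V; V_DS = V_D − V_S = 3.05 − 0.852 = 2.2 V.
V_ov = V_GS − V_t = 1.2 − 0.423 = 0.775 V.
Since V_DS = 2.2 V ≥ V_ov = 0.775 V, the device is in saturation.
I_D = ½ k_n V_ov² (1 + λ V_DS) = 0.5 × 0.318 × 0.775² × (1 + 0.074 × 2.2) = 0.111 mA.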